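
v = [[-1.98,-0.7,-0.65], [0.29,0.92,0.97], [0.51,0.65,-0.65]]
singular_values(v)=[2.43, 1.13, 0.77]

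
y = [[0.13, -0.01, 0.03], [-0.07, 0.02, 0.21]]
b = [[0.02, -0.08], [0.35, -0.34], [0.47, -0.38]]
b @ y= [[0.01,-0.00,-0.02], [0.07,-0.01,-0.06], [0.09,-0.01,-0.07]]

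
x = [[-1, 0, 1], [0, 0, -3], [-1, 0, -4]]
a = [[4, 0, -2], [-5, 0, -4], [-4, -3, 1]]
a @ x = [[-2, 0, 12], [9, 0, 11], [3, 0, 1]]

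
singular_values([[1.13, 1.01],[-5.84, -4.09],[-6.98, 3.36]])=[9.17, 5.38]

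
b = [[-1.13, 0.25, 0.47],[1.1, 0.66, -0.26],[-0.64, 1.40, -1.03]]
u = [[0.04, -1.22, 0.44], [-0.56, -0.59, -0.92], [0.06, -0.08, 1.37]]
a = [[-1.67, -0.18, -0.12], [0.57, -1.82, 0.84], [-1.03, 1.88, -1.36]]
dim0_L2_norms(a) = [2.04, 2.62, 1.6]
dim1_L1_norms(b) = [1.85, 2.02, 3.07]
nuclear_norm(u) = 3.48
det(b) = 1.60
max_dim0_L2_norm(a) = 2.62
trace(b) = -1.50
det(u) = -0.87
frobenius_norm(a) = 3.69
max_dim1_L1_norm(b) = 3.07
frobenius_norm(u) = 2.25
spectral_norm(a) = 3.31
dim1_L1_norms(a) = [1.97, 3.23, 4.27]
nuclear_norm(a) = 5.18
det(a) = -1.38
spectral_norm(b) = 1.90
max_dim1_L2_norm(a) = 2.54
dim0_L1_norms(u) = [0.66, 1.89, 2.73]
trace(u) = 0.82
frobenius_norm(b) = 2.59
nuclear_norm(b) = 4.09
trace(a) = -4.85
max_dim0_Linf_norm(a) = 1.88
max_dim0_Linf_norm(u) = 1.37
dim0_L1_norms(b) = [2.87, 2.31, 1.76]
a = u @ b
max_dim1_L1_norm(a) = 4.27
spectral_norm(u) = 1.75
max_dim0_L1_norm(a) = 3.88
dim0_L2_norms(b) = [1.7, 1.57, 1.16]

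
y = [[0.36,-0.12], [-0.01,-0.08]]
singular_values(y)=[0.38, 0.08]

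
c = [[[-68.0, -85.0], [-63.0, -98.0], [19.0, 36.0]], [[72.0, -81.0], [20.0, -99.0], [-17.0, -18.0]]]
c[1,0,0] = 72.0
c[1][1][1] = -99.0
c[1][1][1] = -99.0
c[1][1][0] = 20.0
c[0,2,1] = 36.0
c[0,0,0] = -68.0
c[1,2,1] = -18.0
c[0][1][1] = -98.0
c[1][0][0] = 72.0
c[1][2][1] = -18.0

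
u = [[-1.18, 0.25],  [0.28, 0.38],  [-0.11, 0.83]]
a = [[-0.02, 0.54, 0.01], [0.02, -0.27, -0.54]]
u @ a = [[0.03, -0.7, -0.15], [0.0, 0.05, -0.20], [0.02, -0.28, -0.45]]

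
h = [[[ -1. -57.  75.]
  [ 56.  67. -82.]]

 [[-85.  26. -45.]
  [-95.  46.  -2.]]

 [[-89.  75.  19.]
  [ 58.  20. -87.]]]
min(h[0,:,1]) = -57.0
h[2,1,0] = 58.0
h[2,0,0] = -89.0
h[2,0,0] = -89.0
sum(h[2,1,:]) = -9.0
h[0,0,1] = -57.0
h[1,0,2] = -45.0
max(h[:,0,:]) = 75.0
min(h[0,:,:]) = -82.0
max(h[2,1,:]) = 58.0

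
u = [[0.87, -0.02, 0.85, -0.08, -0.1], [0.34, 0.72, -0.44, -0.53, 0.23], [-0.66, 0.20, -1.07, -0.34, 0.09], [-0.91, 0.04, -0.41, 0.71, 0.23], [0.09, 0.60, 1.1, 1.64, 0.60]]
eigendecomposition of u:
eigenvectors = [[0.21, 0.20, 0.33, -0.49, 0.23], [0.21, 0.85, -0.38, 0.49, -0.49], [0.0, 0.08, -0.53, 0.42, -0.15], [-0.5, -0.27, -0.04, -0.24, -0.03], [-0.81, 0.40, 0.68, -0.54, 0.83]]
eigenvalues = [1.44, 1.03, -0.65, 0.01, -0.0]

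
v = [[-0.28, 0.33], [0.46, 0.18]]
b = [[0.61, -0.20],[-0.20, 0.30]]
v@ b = [[-0.24, 0.16], [0.24, -0.04]]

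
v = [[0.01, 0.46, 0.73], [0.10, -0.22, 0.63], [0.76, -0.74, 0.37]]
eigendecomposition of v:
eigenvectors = [[0.73+0.00j, -0.66+0.00j, (-0.66-0j)], [(0.4+0j), (-0.3-0.45j), (-0.3+0.45j)], [0.56+0.00j, (0.5-0.14j), 0.50+0.14j]]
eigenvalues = [(0.82+0j), (-0.33+0.47j), (-0.33-0.47j)]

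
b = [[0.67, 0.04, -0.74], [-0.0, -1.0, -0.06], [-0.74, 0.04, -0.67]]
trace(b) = -1.00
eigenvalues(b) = [(1+0j), (-1+0.05j), (-1-0.05j)]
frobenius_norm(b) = 1.73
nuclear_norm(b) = 3.00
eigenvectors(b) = [[-0.91+0.00j, 0.01+0.28j, 0.01-0.28j], [(-0.01+0j), -0.71+0.00j, (-0.71-0j)], [0.41+0.00j, 0.01+0.64j, (0.01-0.64j)]]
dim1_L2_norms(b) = [1.0, 1.0, 1.0]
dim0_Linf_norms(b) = [0.74, 1.0, 0.74]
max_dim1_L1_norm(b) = 1.45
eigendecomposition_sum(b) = [[0.83-0.00j, 0.01+0.00j, -0.37+0.00j], [0.01-0.00j, 0.00+0.00j, -0.00+0.00j], [(-0.37+0j), (-0+0j), 0.16+0.00j]] + [[(-0.08+0.01j), (0.02+0.2j), -0.18+0.02j],  [-0.01-0.21j, -0.50+0.02j, -0.03-0.47j],  [(-0.19+0.01j), 0.02+0.45j, -0.42+0.03j]] + [[-0.08-0.01j,0.02-0.20j,-0.18-0.02j],  [(-0.01+0.21j),(-0.5-0.02j),(-0.03+0.47j)],  [-0.19-0.01j,0.02-0.45j,-0.42-0.03j]]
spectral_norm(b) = 1.00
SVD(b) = [[0.49, -0.3, -0.82], [0.86, 0.3, 0.41], [0.12, -0.91, 0.41]] @ diag([1.0030718756127113, 0.9992815588799645, 0.9975385598748677]) @ [[0.24,-0.83,-0.5], [0.47,-0.35,0.81], [-0.85,-0.43,0.31]]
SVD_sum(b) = [[0.12, -0.41, -0.25], [0.21, -0.72, -0.43], [0.03, -0.10, -0.06]] + [[-0.14, 0.1, -0.24], [0.14, -0.10, 0.24], [-0.43, 0.31, -0.74]] + [[0.69, 0.35, -0.25], [-0.35, -0.18, 0.13], [-0.34, -0.17, 0.12]]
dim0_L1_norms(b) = [1.41, 1.08, 1.47]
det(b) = 1.00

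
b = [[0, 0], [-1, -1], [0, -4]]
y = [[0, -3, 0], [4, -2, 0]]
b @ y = [[0, 0, 0], [-4, 5, 0], [-16, 8, 0]]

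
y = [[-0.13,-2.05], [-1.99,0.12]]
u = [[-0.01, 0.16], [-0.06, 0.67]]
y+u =[[-0.14,-1.89],[-2.05,0.79]]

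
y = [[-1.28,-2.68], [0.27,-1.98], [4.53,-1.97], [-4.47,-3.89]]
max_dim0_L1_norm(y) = 10.55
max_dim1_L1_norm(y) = 8.36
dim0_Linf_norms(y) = [4.53, 3.89]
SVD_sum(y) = [[-2.12, -1.28], [-0.68, -0.41], [2.46, 1.48], [-5.0, -3.0]] + [[0.84, -1.4], [0.95, -1.57], [2.07, -3.45], [0.53, -0.89]]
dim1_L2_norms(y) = [2.97, 2.0, 4.94, 5.93]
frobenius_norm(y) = 8.50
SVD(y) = [[-0.35,-0.34], [-0.11,-0.38], [0.41,-0.83], [-0.83,-0.21]] @ diag([7.002457138457529, 4.826436990582722]) @ [[0.86,0.51],[-0.51,0.86]]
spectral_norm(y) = 7.00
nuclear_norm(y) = 11.83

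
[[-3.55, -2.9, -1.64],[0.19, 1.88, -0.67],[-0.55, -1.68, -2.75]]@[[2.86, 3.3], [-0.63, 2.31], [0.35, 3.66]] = [[-8.9, -24.42], [-0.88, 2.52], [-1.48, -15.76]]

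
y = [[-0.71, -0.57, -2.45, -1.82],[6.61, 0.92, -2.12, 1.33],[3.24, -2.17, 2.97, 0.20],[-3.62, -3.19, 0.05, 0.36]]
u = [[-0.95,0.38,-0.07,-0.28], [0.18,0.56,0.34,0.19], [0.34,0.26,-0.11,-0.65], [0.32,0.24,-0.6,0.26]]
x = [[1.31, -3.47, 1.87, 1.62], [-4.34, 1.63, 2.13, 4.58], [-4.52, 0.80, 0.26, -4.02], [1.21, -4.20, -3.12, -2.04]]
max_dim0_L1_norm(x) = 12.26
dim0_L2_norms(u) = [1.07, 0.76, 0.7, 0.78]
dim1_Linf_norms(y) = [2.45, 6.61, 3.24, 3.62]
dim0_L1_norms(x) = [11.38, 10.1, 7.38, 12.26]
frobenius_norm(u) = 1.68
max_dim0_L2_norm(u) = 1.07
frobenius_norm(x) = 11.71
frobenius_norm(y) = 10.41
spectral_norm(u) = 1.11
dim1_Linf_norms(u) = [0.95, 0.56, 0.65, 0.6]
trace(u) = -0.24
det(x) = 553.23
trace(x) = 1.16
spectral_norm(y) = 8.46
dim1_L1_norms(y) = [5.55, 10.98, 8.58, 7.22]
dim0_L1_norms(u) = [1.79, 1.44, 1.12, 1.38]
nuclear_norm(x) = 21.55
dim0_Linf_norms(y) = [6.61, 3.19, 2.97, 1.82]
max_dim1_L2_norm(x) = 6.86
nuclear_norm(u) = 3.30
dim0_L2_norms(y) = [8.23, 4.01, 4.4, 2.29]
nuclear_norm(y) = 18.28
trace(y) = 3.54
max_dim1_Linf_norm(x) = 4.58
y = x @ u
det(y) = 235.67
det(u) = 0.43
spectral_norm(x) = 8.37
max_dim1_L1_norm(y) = 10.98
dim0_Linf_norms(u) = [0.95, 0.56, 0.6, 0.65]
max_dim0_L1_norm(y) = 14.18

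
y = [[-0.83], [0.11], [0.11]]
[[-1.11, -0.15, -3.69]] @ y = [[0.5]]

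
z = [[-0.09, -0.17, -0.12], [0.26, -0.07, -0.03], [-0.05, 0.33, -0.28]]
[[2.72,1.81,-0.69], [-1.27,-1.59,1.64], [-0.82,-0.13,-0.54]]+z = [[2.63,1.64,-0.81], [-1.01,-1.66,1.61], [-0.87,0.2,-0.82]]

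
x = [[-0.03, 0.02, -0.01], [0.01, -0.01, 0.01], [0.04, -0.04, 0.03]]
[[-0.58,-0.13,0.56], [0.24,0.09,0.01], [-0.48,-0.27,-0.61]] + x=[[-0.61, -0.11, 0.55], [0.25, 0.08, 0.02], [-0.44, -0.31, -0.58]]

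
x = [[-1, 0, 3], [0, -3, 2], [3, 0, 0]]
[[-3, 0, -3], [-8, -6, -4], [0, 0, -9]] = x @ [[0, 0, -3], [2, 2, 0], [-1, 0, -2]]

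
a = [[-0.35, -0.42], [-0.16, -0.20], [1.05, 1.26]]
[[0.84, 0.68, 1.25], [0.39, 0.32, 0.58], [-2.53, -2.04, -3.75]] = a @ [[-1.82, -0.66, -2.20], [-0.49, -1.07, -1.14]]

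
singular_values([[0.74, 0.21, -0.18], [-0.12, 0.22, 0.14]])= [0.8, 0.27]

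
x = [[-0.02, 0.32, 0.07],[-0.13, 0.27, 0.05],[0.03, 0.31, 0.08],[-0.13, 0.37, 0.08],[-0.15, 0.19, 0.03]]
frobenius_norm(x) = 0.72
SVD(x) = [[-0.46, -0.35, 0.70], [-0.42, 0.34, 0.27], [-0.43, -0.63, -0.33], [-0.57, 0.19, -0.56], [-0.32, 0.57, 0.09]] @ diag([0.7023251091421673, 0.172602885410667, 0.006905433828158806]) @ [[0.25, -0.95, -0.20], [-0.96, -0.22, -0.15], [0.1, 0.23, -0.97]]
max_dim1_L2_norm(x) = 0.4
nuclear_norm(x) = 0.88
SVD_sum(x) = [[-0.08, 0.31, 0.07], [-0.07, 0.28, 0.06], [-0.07, 0.29, 0.06], [-0.1, 0.38, 0.08], [-0.05, 0.21, 0.05]] + [[0.06, 0.01, 0.01], [-0.06, -0.01, -0.01], [0.10, 0.02, 0.02], [-0.03, -0.01, -0.0], [-0.10, -0.02, -0.01]] + [[0.00, 0.00, -0.0], [0.00, 0.00, -0.0], [-0.00, -0.00, 0.00], [-0.0, -0.00, 0.00], [0.00, 0.0, -0.0]]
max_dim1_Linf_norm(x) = 0.37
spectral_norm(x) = 0.70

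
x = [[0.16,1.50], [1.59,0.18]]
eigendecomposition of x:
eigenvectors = [[-0.7,-0.69], [0.72,-0.72]]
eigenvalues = [-1.37, 1.71]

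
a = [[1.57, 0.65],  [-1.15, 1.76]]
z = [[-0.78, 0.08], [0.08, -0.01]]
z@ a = [[-1.32,-0.37], [0.14,0.03]]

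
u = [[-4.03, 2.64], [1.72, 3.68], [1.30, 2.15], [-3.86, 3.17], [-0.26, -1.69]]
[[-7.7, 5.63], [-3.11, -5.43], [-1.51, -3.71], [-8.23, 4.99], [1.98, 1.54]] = u @ [[1.04,-1.81], [-1.33,-0.63]]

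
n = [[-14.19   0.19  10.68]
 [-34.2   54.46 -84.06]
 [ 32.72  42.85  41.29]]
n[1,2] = -84.06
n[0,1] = 0.19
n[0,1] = 0.19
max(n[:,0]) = 32.72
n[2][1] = 42.85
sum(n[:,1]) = 97.5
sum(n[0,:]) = -3.3200000000000003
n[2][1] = 42.85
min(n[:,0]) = -34.2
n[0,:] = [-14.19, 0.19, 10.68]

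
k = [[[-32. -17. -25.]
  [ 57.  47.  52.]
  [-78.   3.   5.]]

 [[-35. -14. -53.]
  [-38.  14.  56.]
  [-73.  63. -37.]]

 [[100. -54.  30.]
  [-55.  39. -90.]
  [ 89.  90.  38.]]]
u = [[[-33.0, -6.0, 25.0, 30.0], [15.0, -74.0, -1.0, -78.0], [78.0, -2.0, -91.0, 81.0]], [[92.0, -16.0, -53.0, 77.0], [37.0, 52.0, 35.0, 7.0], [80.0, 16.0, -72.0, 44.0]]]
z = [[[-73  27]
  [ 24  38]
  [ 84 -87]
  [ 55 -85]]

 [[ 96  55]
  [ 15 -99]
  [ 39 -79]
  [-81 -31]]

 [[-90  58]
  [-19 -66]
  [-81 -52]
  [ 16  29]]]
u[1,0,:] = [92.0, -16.0, -53.0, 77.0]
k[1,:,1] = [-14.0, 14.0, 63.0]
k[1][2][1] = 63.0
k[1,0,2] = -53.0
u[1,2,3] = 44.0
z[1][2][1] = -79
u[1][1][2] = 35.0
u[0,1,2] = -1.0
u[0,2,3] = 81.0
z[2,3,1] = 29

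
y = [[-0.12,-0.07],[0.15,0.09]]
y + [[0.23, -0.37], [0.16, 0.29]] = [[0.11, -0.44], [0.31, 0.38]]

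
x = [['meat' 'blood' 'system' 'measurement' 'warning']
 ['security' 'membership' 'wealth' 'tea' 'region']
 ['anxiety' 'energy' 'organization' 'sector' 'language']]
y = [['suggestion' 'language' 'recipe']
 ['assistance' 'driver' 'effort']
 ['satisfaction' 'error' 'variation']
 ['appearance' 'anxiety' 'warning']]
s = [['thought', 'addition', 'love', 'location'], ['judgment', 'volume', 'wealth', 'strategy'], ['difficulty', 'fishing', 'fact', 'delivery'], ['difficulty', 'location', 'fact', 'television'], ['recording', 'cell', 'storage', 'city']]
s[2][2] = 'fact'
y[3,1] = 'anxiety'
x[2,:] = ['anxiety', 'energy', 'organization', 'sector', 'language']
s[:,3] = ['location', 'strategy', 'delivery', 'television', 'city']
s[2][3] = 'delivery'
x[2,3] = 'sector'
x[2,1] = 'energy'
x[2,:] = ['anxiety', 'energy', 'organization', 'sector', 'language']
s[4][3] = 'city'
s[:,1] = ['addition', 'volume', 'fishing', 'location', 'cell']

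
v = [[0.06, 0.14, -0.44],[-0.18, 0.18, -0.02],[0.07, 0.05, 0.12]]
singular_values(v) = [0.48, 0.25, 0.12]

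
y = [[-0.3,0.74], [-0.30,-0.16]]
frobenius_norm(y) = 0.87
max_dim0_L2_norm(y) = 0.76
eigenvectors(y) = [[0.84+0.00j, 0.84-0.00j], [0.08+0.53j, (0.08-0.53j)]]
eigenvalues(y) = [(-0.23+0.47j), (-0.23-0.47j)]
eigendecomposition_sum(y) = [[(-0.15+0.22j), 0.37+0.18j],[-0.15-0.07j, (-0.08+0.25j)]] + [[(-0.15-0.22j), 0.37-0.18j],[(-0.15+0.07j), -0.08-0.25j]]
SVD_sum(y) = [[-0.28,  0.75], [0.02,  -0.04]] + [[-0.02,-0.01], [-0.32,-0.12]]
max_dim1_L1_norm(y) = 1.04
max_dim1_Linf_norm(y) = 0.74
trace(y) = -0.46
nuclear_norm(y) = 1.14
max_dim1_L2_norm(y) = 0.8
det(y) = 0.27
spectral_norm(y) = 0.80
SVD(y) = [[-1.00,0.05],[0.05,1.00]] @ diag([0.7994626866454839, 0.33772683142087606]) @ [[0.35, -0.94], [-0.94, -0.35]]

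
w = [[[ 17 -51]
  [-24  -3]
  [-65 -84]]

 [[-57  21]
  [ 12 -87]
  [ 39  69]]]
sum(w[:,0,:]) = -70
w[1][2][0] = 39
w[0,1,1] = -3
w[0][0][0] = 17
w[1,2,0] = 39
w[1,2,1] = 69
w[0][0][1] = -51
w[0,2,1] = -84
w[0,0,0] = 17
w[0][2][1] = -84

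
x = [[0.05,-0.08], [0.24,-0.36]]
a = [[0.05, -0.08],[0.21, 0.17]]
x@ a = [[-0.01, -0.02], [-0.06, -0.08]]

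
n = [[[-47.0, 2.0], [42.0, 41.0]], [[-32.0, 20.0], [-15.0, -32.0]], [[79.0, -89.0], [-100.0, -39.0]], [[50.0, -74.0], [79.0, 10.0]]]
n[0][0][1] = 2.0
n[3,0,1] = -74.0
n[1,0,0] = -32.0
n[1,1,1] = -32.0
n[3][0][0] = 50.0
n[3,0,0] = 50.0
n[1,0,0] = -32.0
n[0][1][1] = 41.0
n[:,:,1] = [[2.0, 41.0], [20.0, -32.0], [-89.0, -39.0], [-74.0, 10.0]]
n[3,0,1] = -74.0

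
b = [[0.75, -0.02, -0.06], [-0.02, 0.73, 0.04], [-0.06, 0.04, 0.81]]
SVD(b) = [[-0.49, -0.65, 0.58], [0.32, -0.75, -0.58], [0.81, -0.10, 0.58]] @ diag([0.8621110255092794, 0.7178889744907199, 0.7099999999999999]) @ [[-0.49, 0.32, 0.81], [-0.65, -0.75, -0.1], [0.58, -0.58, 0.58]]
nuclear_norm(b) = 2.29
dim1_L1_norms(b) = [0.83, 0.79, 0.91]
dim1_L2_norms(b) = [0.75, 0.73, 0.81]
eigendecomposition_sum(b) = [[0.21, -0.14, -0.34], [-0.14, 0.09, 0.22], [-0.34, 0.22, 0.57]] + [[0.31, 0.35, 0.05], [0.35, 0.41, 0.05], [0.05, 0.05, 0.01]] + [[0.24,-0.24,0.24], [-0.24,0.24,-0.24], [0.24,-0.24,0.24]]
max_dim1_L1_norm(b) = 0.91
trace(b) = 2.29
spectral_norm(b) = 0.86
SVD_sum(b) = [[0.21, -0.14, -0.34],[-0.14, 0.09, 0.22],[-0.34, 0.22, 0.57]] + [[0.31, 0.35, 0.05],[0.35, 0.41, 0.05],[0.05, 0.05, 0.01]] + [[0.24, -0.24, 0.24], [-0.24, 0.24, -0.24], [0.24, -0.24, 0.24]]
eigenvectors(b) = [[-0.49, 0.65, 0.58], [0.32, 0.75, -0.58], [0.81, 0.10, 0.58]]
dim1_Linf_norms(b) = [0.75, 0.73, 0.81]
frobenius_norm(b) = 1.33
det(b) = 0.44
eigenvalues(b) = [0.86, 0.72, 0.71]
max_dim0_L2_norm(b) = 0.81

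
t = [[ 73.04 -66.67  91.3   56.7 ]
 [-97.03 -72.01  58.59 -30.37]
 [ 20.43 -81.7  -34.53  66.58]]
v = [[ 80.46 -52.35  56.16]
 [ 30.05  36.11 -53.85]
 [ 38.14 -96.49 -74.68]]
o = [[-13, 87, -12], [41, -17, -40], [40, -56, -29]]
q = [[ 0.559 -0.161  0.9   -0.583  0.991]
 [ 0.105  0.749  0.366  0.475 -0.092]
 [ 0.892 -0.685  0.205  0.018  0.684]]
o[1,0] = 41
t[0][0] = 73.04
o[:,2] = [-12, -40, -29]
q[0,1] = -0.161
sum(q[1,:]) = 1.6029999999999998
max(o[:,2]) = -12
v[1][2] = -53.85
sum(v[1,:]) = 12.309999999999995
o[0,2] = -12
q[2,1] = -0.685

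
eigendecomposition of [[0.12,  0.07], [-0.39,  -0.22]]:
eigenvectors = [[0.47, -0.32], [-0.88, 0.95]]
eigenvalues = [-0.01, -0.09]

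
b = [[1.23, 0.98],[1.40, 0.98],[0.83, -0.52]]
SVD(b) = [[-0.66, -0.18], [-0.73, -0.08], [-0.18, 0.98]] @ diag([2.353232193274321, 0.9029386715261055]) @ [[-0.84,-0.54], [0.54,-0.84]]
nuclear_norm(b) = 3.26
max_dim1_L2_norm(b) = 1.71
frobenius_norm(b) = 2.52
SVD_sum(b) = [[1.32, 0.84],[1.44, 0.92],[0.35, 0.23]] + [[-0.09,0.14],[-0.04,0.06],[0.48,-0.75]]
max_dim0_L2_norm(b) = 2.04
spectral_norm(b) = 2.35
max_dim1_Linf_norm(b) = 1.4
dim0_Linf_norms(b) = [1.4, 0.98]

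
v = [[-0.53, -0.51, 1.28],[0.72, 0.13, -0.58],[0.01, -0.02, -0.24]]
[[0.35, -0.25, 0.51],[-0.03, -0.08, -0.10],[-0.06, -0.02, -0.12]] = v@[[0.23, -0.23, 0.28], [-0.23, 0.77, 0.02], [0.28, 0.02, 0.52]]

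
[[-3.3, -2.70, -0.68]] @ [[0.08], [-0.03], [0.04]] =[[-0.21]]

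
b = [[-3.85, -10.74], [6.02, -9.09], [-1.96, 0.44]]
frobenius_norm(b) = 15.91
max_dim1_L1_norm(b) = 15.11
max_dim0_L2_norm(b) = 14.08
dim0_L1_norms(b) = [11.83, 20.27]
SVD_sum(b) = [[1.01, -10.26], [0.94, -9.59], [-0.06, 0.63]] + [[-4.86, -0.48], [5.08, 0.50], [-1.9, -0.19]]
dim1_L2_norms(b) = [11.41, 10.9, 2.01]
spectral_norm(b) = 14.13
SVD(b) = [[-0.73, 0.67], [-0.68, -0.7], [0.04, 0.26]] @ diag([14.126926574778931, 7.314625455264597]) @ [[-0.1, 1.0], [-1.0, -0.10]]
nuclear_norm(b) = 21.44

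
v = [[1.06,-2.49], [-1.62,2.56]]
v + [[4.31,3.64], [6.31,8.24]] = [[5.37, 1.15], [4.69, 10.80]]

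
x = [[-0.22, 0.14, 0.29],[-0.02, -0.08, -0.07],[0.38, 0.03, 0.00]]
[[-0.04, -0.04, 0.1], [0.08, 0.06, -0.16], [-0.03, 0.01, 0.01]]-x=[[0.18, -0.18, -0.19], [0.10, 0.14, -0.09], [-0.41, -0.02, 0.01]]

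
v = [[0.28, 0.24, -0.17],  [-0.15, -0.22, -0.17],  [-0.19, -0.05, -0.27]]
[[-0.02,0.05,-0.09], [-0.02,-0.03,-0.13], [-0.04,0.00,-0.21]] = v@[[0.03, -0.02, 0.13], [-0.02, 0.20, -0.04], [0.13, -0.04, 0.68]]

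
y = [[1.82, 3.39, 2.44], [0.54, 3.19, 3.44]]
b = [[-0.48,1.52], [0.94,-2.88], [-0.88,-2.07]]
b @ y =[[-0.05, 3.22, 4.06], [0.16, -6.0, -7.61], [-2.72, -9.59, -9.27]]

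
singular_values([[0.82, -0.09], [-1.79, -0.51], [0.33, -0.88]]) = [2.02, 0.97]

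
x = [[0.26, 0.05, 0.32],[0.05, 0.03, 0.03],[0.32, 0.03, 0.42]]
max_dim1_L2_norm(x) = 0.53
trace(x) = 0.71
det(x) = -0.00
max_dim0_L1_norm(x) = 0.77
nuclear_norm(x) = 0.72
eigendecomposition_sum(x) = [[0.26, 0.03, 0.33], [0.03, 0.00, 0.04], [0.33, 0.04, 0.41]] + [[-0.0, 0.00, 0.00], [0.00, -0.0, -0.0], [0.0, -0.00, -0.00]] + [[0.01, 0.01, -0.01], [0.01, 0.03, -0.01], [-0.01, -0.01, 0.01]]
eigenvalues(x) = [0.67, -0.0, 0.04]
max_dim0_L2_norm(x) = 0.53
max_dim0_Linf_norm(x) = 0.42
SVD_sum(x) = [[0.26, 0.03, 0.33], [0.03, 0.0, 0.04], [0.33, 0.04, 0.41]] + [[0.01, 0.01, -0.01], [0.01, 0.03, -0.01], [-0.01, -0.01, 0.01]] + [[-0.0, 0.00, 0.0],[0.00, -0.0, -0.0],[0.00, -0.0, -0.00]]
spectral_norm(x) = 0.67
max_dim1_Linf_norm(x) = 0.42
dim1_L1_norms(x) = [0.63, 0.11, 0.77]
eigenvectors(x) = [[-0.62,-0.67,-0.41], [-0.08,0.57,-0.82], [-0.78,0.47,0.41]]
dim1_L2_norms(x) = [0.42, 0.07, 0.53]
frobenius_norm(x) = 0.68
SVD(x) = [[-0.62, -0.41, -0.67],  [-0.08, -0.82, 0.57],  [-0.78, 0.41, 0.47]] @ diag([0.6744480814498736, 0.039999999999999966, 0.004448081449873592]) @ [[-0.62,-0.08,-0.78], [-0.41,-0.82,0.41], [0.67,-0.57,-0.47]]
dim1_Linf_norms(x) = [0.32, 0.05, 0.42]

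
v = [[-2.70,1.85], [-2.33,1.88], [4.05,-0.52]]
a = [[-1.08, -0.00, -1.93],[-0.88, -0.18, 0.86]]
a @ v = [[-4.9,-0.99], [6.28,-2.41]]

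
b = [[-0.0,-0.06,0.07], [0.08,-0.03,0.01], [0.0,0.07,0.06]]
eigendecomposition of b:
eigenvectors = [[(0.68+0j), 0.68-0.00j, 0.42+0.00j], [0.03-0.63j, 0.03+0.63j, (0.35+0j)], [(-0.26+0.26j), (-0.26-0.26j), (0.84+0j)]]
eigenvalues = [(-0.03+0.08j), (-0.03-0.08j), (0.09+0j)]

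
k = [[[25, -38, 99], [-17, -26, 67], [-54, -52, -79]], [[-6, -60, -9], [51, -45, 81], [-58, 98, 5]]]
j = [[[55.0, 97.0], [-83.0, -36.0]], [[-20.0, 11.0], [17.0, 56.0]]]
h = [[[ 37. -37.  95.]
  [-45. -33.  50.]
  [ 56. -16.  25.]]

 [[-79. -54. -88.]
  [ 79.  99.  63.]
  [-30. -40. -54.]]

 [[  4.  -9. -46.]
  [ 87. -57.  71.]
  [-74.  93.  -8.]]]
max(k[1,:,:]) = 98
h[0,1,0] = -45.0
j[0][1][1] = -36.0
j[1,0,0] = -20.0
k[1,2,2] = 5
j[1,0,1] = 11.0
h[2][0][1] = -9.0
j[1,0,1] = 11.0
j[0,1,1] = -36.0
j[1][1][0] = 17.0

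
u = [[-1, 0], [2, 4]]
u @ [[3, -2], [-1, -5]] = [[-3, 2], [2, -24]]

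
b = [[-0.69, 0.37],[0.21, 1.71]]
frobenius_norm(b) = 1.89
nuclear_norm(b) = 2.47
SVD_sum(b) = [[0.01,0.34],[0.07,1.72]] + [[-0.70,0.03], [0.14,-0.01]]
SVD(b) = [[0.20, 0.98], [0.98, -0.2]] @ diag([1.7507808303601697, 0.7183080704289452]) @ [[0.04, 1.00], [-1.00, 0.04]]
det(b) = -1.26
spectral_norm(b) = 1.75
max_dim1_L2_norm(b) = 1.72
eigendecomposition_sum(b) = [[-0.71,0.11], [0.06,-0.01]] + [[0.02,0.26],[0.15,1.72]]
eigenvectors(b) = [[-1.0, -0.15], [0.09, -0.99]]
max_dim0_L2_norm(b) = 1.75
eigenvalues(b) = [-0.72, 1.74]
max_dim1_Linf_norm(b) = 1.71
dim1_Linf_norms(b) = [0.69, 1.71]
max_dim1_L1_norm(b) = 1.92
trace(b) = 1.02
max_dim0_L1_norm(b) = 2.08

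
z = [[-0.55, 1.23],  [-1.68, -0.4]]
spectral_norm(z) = 1.77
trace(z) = -0.95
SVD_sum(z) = [[-0.55, 0.00], [-1.68, 0.01]] + [[0.00, 1.23], [-0.00, -0.41]]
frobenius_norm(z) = 2.19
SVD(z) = [[-0.31, -0.95], [-0.95, 0.31]] @ diag([1.767742613093615, 1.2934009640683581]) @ [[1.00, -0.0], [-0.0, -1.0]]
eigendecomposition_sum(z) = [[(-0.28+0.71j), (0.62+0.2j)], [(-0.84-0.28j), -0.20+0.73j]] + [[(-0.28-0.71j), (0.62-0.2j)], [(-0.84+0.28j), -0.20-0.73j]]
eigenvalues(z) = [(-0.48+1.44j), (-0.48-1.44j)]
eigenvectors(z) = [[(-0.03+0.65j),-0.03-0.65j], [-0.76+0.00j,-0.76-0.00j]]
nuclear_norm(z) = 3.06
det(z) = 2.29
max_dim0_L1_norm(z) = 2.23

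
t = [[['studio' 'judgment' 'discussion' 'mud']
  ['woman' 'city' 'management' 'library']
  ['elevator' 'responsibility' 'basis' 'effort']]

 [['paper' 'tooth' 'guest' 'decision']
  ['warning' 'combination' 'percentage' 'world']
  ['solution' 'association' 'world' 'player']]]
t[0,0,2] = 'discussion'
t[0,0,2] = 'discussion'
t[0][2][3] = 'effort'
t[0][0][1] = 'judgment'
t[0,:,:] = [['studio', 'judgment', 'discussion', 'mud'], ['woman', 'city', 'management', 'library'], ['elevator', 'responsibility', 'basis', 'effort']]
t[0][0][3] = 'mud'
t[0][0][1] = 'judgment'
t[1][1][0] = 'warning'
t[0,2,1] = 'responsibility'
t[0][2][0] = 'elevator'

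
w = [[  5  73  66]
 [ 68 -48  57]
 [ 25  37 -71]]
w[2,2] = -71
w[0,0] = 5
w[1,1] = -48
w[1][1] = -48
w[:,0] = [5, 68, 25]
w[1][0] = 68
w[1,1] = -48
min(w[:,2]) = -71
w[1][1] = -48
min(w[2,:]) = -71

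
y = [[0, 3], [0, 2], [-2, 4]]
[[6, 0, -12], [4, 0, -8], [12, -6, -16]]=y@[[-2, 3, 0], [2, 0, -4]]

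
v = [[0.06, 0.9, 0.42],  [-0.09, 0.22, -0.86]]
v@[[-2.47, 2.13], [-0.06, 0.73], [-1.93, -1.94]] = [[-1.01, -0.03], [1.87, 1.64]]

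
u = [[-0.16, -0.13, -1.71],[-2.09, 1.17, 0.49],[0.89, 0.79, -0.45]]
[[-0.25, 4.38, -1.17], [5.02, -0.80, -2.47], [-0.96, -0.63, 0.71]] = u @[[-1.81,-0.85,1.23], [0.96,-1.20,-0.16], [0.24,-2.39,0.58]]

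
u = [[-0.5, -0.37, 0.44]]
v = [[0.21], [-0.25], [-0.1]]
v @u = [[-0.10, -0.08, 0.09], [0.12, 0.09, -0.11], [0.05, 0.04, -0.04]]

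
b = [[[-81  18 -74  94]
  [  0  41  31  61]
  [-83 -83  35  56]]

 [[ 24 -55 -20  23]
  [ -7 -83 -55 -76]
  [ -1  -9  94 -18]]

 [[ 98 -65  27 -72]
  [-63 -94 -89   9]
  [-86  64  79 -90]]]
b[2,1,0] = -63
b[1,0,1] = -55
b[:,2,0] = [-83, -1, -86]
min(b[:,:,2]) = -89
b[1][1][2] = -55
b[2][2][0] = -86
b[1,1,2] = -55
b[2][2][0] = -86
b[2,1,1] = -94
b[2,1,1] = -94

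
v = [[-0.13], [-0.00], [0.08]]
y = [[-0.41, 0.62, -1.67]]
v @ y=[[0.05, -0.08, 0.22], [0.0, 0.00, 0.0], [-0.03, 0.05, -0.13]]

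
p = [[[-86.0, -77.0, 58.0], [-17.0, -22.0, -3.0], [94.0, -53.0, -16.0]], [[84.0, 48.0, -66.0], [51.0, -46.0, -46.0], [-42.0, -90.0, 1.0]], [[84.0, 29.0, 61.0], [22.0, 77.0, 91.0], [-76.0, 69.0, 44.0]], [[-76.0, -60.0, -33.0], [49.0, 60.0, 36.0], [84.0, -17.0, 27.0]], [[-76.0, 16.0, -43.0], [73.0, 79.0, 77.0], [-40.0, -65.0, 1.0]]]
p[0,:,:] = [[-86.0, -77.0, 58.0], [-17.0, -22.0, -3.0], [94.0, -53.0, -16.0]]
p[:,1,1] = [-22.0, -46.0, 77.0, 60.0, 79.0]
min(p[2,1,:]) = 22.0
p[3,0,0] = -76.0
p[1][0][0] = 84.0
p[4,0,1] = 16.0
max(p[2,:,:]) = 91.0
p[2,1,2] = 91.0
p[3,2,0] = 84.0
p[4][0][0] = -76.0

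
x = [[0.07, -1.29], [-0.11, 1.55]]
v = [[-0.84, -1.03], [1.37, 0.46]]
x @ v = [[-1.83, -0.67], [2.22, 0.83]]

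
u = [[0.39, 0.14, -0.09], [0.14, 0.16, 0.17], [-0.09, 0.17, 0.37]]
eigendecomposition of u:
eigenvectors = [[0.39, -0.73, -0.57], [-0.8, -0.57, 0.18], [0.46, -0.38, 0.8]]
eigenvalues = [-0.0, 0.45, 0.47]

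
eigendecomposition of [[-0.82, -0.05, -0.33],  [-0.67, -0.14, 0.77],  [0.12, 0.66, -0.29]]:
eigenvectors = [[(-0.05+0.51j), -0.05-0.51j, -0.17+0.00j], [(-0.61+0j), (-0.61-0j), (0.79+0j)], [0.57+0.19j, (0.57-0.19j), 0.59+0.00j]]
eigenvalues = [(-0.91+0.32j), (-0.91-0.32j), (0.57+0j)]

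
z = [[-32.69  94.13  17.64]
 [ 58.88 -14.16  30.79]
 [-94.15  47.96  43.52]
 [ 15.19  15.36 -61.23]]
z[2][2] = 43.52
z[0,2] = 17.64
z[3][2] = -61.23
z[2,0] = -94.15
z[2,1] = 47.96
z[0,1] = 94.13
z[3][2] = -61.23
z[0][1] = 94.13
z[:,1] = [94.13, -14.16, 47.96, 15.36]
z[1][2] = 30.79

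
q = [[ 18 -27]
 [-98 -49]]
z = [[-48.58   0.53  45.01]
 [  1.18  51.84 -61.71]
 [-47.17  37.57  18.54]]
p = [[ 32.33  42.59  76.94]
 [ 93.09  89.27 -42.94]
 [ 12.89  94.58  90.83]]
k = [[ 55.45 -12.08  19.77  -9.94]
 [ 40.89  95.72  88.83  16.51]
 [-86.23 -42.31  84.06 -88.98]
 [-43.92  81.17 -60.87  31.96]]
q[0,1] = -27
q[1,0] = -98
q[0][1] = -27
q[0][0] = 18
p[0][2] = 76.94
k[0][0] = 55.45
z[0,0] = -48.58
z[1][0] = 1.18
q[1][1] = -49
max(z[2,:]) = 37.57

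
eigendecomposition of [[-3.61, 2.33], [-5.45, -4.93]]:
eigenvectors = [[-0.10-0.54j, -0.10+0.54j], [(0.84+0j), 0.84-0.00j]]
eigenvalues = [(-4.27+3.5j), (-4.27-3.5j)]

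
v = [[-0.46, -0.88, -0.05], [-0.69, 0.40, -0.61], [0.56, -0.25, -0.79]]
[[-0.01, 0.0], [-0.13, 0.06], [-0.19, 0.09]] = v @ [[-0.01, 0.01], [-0.00, 0.0], [0.23, -0.11]]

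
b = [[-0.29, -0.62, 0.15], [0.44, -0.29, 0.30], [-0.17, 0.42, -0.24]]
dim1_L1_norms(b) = [1.06, 1.03, 0.83]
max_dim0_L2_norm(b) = 0.8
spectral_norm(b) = 0.89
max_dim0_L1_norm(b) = 1.33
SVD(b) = [[0.64,-0.7,0.30], [0.51,0.69,0.51], [-0.57,-0.17,0.81]] @ diag([0.8867553984792679, 0.5789943892017725, 0.005510039994574754]) @ [[0.15, -0.89, 0.44], [0.93, 0.28, 0.25], [-0.34, 0.37, 0.87]]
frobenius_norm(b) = 1.06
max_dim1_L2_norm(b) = 0.7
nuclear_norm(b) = 1.47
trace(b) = -0.82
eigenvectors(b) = [[(-0.74+0j), (-0.74-0j), -0.34+0.00j],[(-0.07+0.5j), -0.07-0.50j, (0.37+0j)],[(0.32-0.32j), 0.32+0.32j, 0.86+0.00j]]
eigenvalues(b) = [(-0.41+0.48j), (-0.41-0.48j), (0.01+0j)]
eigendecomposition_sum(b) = [[(-0.14+0.35j), (-0.31-0.17j), 0.08+0.21j], [0.22+0.13j, (-0.15+0.19j), (0.15-0.03j)], [-0.09-0.21j, (0.21-0.06j), (-0.12-0.06j)]] + [[(-0.14-0.35j),(-0.31+0.17j),(0.08-0.21j)], [(0.22-0.13j),-0.15-0.19j,(0.15+0.03j)], [(-0.09+0.21j),(0.21+0.06j),-0.12+0.06j]] + [[(-0+0j), (-0+0j), (-0+0j)], [-0j, -0j, 0.00-0.00j], [0.00-0.00j, -0j, 0.01-0.00j]]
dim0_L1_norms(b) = [0.9, 1.33, 0.69]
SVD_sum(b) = [[0.09, -0.51, 0.25], [0.07, -0.40, 0.20], [-0.08, 0.45, -0.22]] + [[-0.38, -0.11, -0.1], [0.37, 0.11, 0.10], [-0.09, -0.03, -0.02]] + [[-0.0, 0.00, 0.00],[-0.00, 0.00, 0.00],[-0.0, 0.00, 0.00]]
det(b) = 0.00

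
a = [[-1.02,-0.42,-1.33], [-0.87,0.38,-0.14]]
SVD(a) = [[-0.94,-0.35], [-0.35,0.94]] @ diag([1.8254195917128024, 0.757920387765803]) @ [[0.69, 0.14, 0.71], [-0.6, 0.67, 0.45]]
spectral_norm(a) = 1.83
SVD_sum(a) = [[-1.18,  -0.24,  -1.21], [-0.45,  -0.09,  -0.46]] + [[0.16, -0.18, -0.12], [-0.42, 0.47, 0.32]]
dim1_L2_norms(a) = [1.73, 0.96]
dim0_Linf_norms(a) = [1.02, 0.42, 1.33]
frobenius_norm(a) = 1.98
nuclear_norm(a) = 2.58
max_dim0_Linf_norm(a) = 1.33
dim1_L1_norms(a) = [2.77, 1.39]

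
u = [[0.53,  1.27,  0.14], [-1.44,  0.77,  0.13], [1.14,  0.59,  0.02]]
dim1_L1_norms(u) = [1.94, 2.34, 1.75]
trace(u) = 1.32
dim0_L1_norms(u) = [3.11, 2.63, 0.29]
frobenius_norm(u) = 2.50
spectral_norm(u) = 1.92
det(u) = -0.05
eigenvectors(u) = [[-0.02+0.58j, (-0.02-0.58j), (0.02+0j)], [(-0.61+0j), -0.61-0.00j, -0.12+0.00j], [0.29+0.45j, (0.29-0.45j), (0.99+0j)]]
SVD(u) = [[-0.40, -0.72, -0.57],[0.65, -0.66, 0.37],[-0.64, -0.22, 0.73]] @ diag([1.924367473307746, 1.5941923071402968, 0.016146687891295305]) @ [[-0.98, -0.2, 0.01], [0.20, -0.97, -0.12], [-0.03, 0.12, -0.99]]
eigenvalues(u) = [(0.67+1.27j), (0.67-1.27j), (-0.02+0j)]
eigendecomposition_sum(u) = [[(0.26+0.69j), 0.64-0.35j, 0.07-0.06j], [(-0.72+0.3j), 0.38+0.66j, 0.06+0.07j], [(0.56+0.38j), (0.3-0.59j), 0.02-0.08j]] + [[0.26-0.69j,(0.64+0.35j),0.07+0.06j], [(-0.72-0.3j),(0.38-0.66j),0.06-0.07j], [0.56-0.38j,0.30+0.59j,(0.02+0.08j)]] + [[0.00-0.00j, -0.00+0.00j, (-0+0j)],[(-0+0j), 0.00-0.00j, -0j],[0.02-0.00j, (-0.01+0j), (-0.03+0j)]]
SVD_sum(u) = [[0.76, 0.15, -0.01], [-1.23, -0.25, 0.01], [1.21, 0.25, -0.01]] + [[-0.23, 1.12, 0.14], [-0.21, 1.02, 0.13], [-0.07, 0.34, 0.04]] + [[0.00,-0.0,0.01], [-0.0,0.00,-0.01], [-0.0,0.0,-0.01]]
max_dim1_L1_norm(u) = 2.34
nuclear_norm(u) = 3.53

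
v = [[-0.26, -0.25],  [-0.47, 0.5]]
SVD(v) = [[0.01, -1.0], [-1.00, -0.01]] @ diag([0.686238299093093, 0.36066188717109904]) @ [[0.68, -0.73], [0.73, 0.68]]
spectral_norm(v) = 0.69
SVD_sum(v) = [[0.0, -0.0], [-0.47, 0.5]] + [[-0.26,-0.25],[-0.00,-0.00]]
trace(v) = 0.24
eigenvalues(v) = [-0.39, 0.63]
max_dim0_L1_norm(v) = 0.75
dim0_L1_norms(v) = [0.73, 0.75]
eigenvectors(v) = [[-0.88, 0.27],[-0.47, -0.96]]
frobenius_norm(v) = 0.78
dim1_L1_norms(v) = [0.51, 0.97]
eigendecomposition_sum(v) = [[-0.34, -0.10], [-0.18, -0.05]] + [[0.08,-0.15], [-0.29,0.55]]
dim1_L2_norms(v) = [0.36, 0.69]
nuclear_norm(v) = 1.05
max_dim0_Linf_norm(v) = 0.5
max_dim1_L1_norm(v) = 0.97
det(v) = -0.25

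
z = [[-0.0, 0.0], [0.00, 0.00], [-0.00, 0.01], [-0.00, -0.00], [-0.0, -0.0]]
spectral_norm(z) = 0.01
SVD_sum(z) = [[0.00, 0.00], [0.00, 0.0], [0.00, 0.01], [0.00, 0.0], [0.0, 0.0]] + [[-0.00, -0.00], [-0.0, -0.00], [-0.0, -0.00], [-0.00, -0.00], [-0.0, -0.0]]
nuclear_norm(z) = 0.01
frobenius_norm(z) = 0.01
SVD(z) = [[0.0,1.0], [0.0,0.00], [-1.00,0.00], [0.00,0.00], [0.00,0.00]] @ diag([0.01, -0.0]) @ [[-0.00,-1.0], [1.0,0.0]]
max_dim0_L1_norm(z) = 0.01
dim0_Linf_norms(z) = [0.0, 0.01]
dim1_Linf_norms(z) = [0.0, 0.0, 0.01, 0.0, 0.0]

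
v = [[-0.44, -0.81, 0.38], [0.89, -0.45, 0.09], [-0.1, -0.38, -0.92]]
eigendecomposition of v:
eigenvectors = [[(0.68+0j),(0.68-0j),(-0.26+0j)], [(0.05-0.68j),(0.05+0.68j),0.26+0.00j], [0.17+0.19j,0.17-0.19j,(0.93+0j)]]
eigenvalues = [(-0.41+0.91j), (-0.41-0.91j), (-1+0j)]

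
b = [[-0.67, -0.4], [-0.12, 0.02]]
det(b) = -0.06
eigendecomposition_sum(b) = [[-0.68, -0.36], [-0.11, -0.06]] + [[0.01,-0.04], [-0.01,0.08]]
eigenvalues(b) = [-0.73, 0.08]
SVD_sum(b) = [[-0.67, -0.39],[-0.08, -0.05]] + [[0.00, -0.01],[-0.04, 0.07]]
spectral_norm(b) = 0.79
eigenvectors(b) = [[-0.99, 0.47], [-0.16, -0.88]]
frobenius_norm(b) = 0.79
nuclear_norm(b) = 0.86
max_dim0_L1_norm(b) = 0.79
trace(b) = -0.65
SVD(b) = [[-0.99, -0.12], [-0.12, 0.99]] @ diag([0.785872602990267, 0.07812971182144703]) @ [[0.86,0.5], [-0.5,0.86]]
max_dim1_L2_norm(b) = 0.78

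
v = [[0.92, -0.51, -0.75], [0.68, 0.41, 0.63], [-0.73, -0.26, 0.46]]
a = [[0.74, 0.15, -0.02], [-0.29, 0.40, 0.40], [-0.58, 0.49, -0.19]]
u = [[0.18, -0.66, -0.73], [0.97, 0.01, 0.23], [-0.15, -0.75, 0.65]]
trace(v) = 1.79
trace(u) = 0.84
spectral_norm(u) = 1.01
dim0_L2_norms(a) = [0.98, 0.65, 0.44]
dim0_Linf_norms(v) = [0.92, 0.51, 0.75]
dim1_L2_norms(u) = [1.0, 1.0, 1.0]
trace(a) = 0.95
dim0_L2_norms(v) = [1.36, 0.7, 1.08]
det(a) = -0.25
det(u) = 1.00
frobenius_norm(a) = 1.26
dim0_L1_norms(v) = [2.33, 1.18, 1.84]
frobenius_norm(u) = 1.73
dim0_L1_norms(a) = [1.61, 1.04, 0.61]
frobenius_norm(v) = 1.87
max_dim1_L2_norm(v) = 1.29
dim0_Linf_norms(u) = [0.97, 0.75, 0.73]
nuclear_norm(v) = 2.95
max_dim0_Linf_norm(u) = 0.97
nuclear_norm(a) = 2.03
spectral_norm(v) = 1.50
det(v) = 0.63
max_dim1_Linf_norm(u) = 0.97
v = a + u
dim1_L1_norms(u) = [1.57, 1.21, 1.55]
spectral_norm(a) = 1.05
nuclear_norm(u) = 3.00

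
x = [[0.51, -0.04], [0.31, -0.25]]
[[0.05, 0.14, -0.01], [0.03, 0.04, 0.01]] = x@[[0.1, 0.30, -0.02],[0.02, 0.22, -0.06]]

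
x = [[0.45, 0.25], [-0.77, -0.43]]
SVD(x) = [[-0.50, 0.86], [0.86, 0.5]] @ diag([1.0211753233614993, 0.000979263772951558]) @ [[-0.87,-0.49], [0.49,-0.87]]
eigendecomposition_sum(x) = [[0.31,0.16],  [-0.5,-0.26]] + [[0.14, 0.09], [-0.27, -0.17]]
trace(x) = 0.02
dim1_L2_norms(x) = [0.51, 0.88]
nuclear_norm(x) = 1.02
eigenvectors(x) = [[0.52, -0.47], [-0.85, 0.88]]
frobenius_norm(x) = 1.02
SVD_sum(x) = [[0.45, 0.25], [-0.77, -0.43]] + [[0.0, -0.0], [0.0, -0.00]]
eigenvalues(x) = [0.04, -0.02]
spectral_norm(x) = 1.02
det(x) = -0.00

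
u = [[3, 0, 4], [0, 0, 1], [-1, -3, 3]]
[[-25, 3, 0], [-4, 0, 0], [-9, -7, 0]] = u @[[-3, 1, 0], [0, 2, 0], [-4, 0, 0]]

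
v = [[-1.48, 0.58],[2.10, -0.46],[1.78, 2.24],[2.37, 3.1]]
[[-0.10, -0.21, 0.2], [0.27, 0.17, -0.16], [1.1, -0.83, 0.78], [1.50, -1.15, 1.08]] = v @[[0.20, -0.0, 0.0], [0.33, -0.37, 0.35]]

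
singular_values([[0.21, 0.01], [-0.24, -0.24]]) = [0.38, 0.13]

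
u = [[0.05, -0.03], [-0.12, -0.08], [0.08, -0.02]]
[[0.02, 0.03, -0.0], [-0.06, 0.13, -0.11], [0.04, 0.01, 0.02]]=u@[[0.49, -0.19, 0.38],[0.07, -1.29, 0.76]]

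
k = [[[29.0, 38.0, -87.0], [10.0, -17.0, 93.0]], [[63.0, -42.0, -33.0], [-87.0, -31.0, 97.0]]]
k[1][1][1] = -31.0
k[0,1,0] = 10.0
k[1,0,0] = 63.0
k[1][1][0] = -87.0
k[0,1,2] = 93.0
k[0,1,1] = -17.0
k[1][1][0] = -87.0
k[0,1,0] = 10.0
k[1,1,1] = -31.0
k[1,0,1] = -42.0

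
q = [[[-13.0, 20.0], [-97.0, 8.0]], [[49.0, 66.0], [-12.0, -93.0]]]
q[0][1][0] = -97.0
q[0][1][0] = -97.0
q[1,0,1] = 66.0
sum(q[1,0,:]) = 115.0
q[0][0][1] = 20.0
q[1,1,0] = -12.0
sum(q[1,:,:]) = 10.0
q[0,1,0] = -97.0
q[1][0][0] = 49.0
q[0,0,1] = 20.0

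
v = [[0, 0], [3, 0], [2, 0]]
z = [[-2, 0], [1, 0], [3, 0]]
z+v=[[-2, 0], [4, 0], [5, 0]]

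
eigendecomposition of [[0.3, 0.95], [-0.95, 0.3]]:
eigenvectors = [[0.71+0.00j, 0.71-0.00j], [0.71j, -0.71j]]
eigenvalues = [(0.3+0.95j), (0.3-0.95j)]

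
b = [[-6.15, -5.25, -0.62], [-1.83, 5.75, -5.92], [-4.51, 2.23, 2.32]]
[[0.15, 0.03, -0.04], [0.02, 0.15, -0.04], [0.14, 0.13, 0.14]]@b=[[-0.80, -0.70, -0.36], [-0.22, 0.67, -0.99], [-1.73, 0.32, -0.53]]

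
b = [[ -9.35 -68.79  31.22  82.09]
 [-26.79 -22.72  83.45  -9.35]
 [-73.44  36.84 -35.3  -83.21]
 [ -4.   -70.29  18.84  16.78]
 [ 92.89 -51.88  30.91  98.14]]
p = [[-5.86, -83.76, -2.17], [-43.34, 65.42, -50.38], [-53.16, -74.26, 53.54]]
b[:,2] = [31.22, 83.45, -35.3, 18.84, 30.91]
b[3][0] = -4.0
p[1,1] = 65.42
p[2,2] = 53.54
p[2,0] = -53.16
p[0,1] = -83.76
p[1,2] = -50.38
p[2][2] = 53.54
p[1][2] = -50.38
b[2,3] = -83.21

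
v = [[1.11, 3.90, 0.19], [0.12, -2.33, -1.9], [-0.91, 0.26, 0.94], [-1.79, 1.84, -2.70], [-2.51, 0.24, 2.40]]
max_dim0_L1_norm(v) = 8.57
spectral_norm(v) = 4.93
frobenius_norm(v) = 7.30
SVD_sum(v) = [[-0.12, 3.79, 0.61], [0.08, -2.57, -0.42], [-0.01, 0.43, 0.07], [-0.05, 1.42, 0.23], [-0.02, 0.69, 0.11]] + [[0.23, 0.13, -0.74], [0.43, 0.23, -1.36], [-0.33, -0.18, 1.05], [0.69, 0.37, -2.17], [-0.88, -0.48, 2.79]] + [[1.00, -0.02, 0.31], [-0.39, 0.01, -0.12], [-0.56, 0.01, -0.18], [-2.43, 0.04, -0.76], [-1.60, 0.03, -0.5]]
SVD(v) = [[0.78,-0.18,-0.32],[-0.53,-0.34,0.13],[0.09,0.26,0.18],[0.29,-0.54,0.77],[0.14,0.70,0.51]] @ diag([4.931244856624627, 4.249366427918076, 3.306646205038562]) @ [[-0.03,0.99,0.16],[-0.3,-0.16,0.94],[-0.95,0.02,-0.30]]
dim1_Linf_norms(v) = [3.9, 2.33, 0.94, 2.7, 2.51]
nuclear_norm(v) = 12.49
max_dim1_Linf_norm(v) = 3.9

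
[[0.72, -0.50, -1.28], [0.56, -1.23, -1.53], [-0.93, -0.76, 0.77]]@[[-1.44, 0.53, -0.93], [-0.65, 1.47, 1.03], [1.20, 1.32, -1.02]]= [[-2.25, -2.04, 0.12], [-1.84, -3.53, -0.23], [2.76, -0.59, -0.70]]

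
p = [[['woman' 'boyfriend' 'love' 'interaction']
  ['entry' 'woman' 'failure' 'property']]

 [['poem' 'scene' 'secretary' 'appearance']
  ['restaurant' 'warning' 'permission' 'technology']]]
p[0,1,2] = 'failure'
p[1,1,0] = 'restaurant'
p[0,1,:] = ['entry', 'woman', 'failure', 'property']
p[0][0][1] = 'boyfriend'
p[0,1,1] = 'woman'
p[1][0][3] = 'appearance'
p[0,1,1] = 'woman'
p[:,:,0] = [['woman', 'entry'], ['poem', 'restaurant']]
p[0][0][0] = 'woman'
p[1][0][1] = 'scene'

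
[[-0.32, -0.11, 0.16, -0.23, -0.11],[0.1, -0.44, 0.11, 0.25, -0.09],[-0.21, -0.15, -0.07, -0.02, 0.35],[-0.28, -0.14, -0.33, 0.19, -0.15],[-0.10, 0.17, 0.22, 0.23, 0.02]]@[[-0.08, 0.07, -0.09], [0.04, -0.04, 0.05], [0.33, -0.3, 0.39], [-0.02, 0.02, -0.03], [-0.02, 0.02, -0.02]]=[[0.08, -0.07, 0.09], [0.01, -0.01, 0.01], [-0.02, 0.02, -0.02], [-0.09, 0.09, -0.11], [0.08, -0.07, 0.10]]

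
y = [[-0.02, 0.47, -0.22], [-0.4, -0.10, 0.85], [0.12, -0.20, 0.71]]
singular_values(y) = [1.19, 0.47, 0.29]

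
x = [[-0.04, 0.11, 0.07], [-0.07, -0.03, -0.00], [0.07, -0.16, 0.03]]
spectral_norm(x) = 0.21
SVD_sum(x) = [[-0.05, 0.11, 0.01], [0.00, -0.00, -0.0], [0.07, -0.16, -0.01]] + [[0.03, 0.01, 0.02], [-0.05, -0.02, -0.04], [0.02, 0.01, 0.02]] + [[-0.02, -0.01, 0.04], [-0.02, -0.01, 0.04], [-0.02, -0.01, 0.03]]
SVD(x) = [[-0.58, 0.51, 0.63],[0.01, -0.77, 0.63],[0.82, 0.37, 0.44]] @ diag([0.21068452862135517, 0.07861811868909778, 0.07232717893976157]) @ [[0.38, -0.92, -0.08], [0.76, 0.26, 0.60], [-0.53, -0.28, 0.80]]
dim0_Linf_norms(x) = [0.07, 0.16, 0.07]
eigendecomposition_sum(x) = [[0.02+0.00j, (-0.01+0j), (0.02-0j)],[(-0.01+0j), (0.01+0j), -0.01+0.00j],[(0.05+0j), (-0.04+0j), 0.06-0.00j]] + [[-0.03+0.03j, (0.06+0.05j), 0.02-0.00j], [-0.03-0.01j, -0.02+0.05j, 0.01+0.01j], [(0.01-0.04j), (-0.06-0.01j), (-0.02+0.01j)]] + [[(-0.03-0.03j), (0.06-0.05j), 0.02+0.00j], [(-0.03+0.01j), (-0.02-0.05j), 0.01-0.01j], [(0.01+0.04j), (-0.06+0.01j), (-0.02-0.01j)]]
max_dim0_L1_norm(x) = 0.3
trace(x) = -0.04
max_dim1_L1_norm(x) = 0.26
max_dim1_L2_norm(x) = 0.18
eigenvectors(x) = [[(0.33+0j), (0.69+0j), 0.69-0.00j],[(-0.2+0j), 0.16+0.44j, (0.16-0.44j)],[0.92+0.00j, -0.49+0.25j, -0.49-0.25j]]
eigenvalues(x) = [(0.09+0j), (-0.06+0.1j), (-0.06-0.1j)]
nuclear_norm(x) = 0.36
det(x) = 0.00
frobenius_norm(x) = 0.24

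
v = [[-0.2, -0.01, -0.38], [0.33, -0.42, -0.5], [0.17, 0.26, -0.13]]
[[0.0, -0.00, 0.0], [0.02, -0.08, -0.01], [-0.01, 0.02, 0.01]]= v @ [[0.00, -0.04, 0.00], [-0.04, 0.12, 0.03], [0.0, 0.03, -0.01]]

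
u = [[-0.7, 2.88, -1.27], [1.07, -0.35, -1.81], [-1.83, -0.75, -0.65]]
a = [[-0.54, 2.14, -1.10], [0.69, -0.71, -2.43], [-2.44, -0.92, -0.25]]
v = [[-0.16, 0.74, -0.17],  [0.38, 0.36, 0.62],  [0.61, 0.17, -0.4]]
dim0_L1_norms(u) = [3.6, 3.98, 3.73]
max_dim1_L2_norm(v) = 0.81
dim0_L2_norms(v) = [0.74, 0.84, 0.76]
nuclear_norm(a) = 7.70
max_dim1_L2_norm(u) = 3.22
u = v + a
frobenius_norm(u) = 4.39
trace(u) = -1.70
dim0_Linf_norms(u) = [1.83, 2.88, 1.81]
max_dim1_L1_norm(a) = 3.83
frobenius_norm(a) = 4.45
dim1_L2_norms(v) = [0.78, 0.81, 0.75]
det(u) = 14.17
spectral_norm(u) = 3.23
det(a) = 16.77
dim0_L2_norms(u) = [2.23, 3.0, 2.3]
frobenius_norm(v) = 1.35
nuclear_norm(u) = 7.43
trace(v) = -0.20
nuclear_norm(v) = 2.33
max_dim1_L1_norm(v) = 1.36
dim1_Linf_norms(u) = [2.88, 1.81, 1.83]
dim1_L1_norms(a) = [3.78, 3.83, 3.61]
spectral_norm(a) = 2.78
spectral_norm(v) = 0.88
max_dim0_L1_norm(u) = 3.98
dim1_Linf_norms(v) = [0.74, 0.62, 0.61]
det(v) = 0.46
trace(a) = -1.50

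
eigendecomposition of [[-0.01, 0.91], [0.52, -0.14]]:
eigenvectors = [[0.82,-0.77], [0.57,0.64]]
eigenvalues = [0.62, -0.77]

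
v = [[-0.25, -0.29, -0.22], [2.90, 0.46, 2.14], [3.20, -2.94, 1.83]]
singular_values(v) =[5.52, 2.28, 0.0]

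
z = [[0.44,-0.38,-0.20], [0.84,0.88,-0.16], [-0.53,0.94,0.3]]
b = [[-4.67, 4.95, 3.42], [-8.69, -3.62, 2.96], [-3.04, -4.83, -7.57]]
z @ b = [[1.86, 4.52, 1.89], [-11.08, 1.75, 6.69], [-6.61, -7.48, -1.3]]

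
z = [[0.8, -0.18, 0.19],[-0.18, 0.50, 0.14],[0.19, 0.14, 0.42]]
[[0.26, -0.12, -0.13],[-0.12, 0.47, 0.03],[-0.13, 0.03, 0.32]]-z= [[-0.54, 0.06, -0.32], [0.06, -0.03, -0.11], [-0.32, -0.11, -0.10]]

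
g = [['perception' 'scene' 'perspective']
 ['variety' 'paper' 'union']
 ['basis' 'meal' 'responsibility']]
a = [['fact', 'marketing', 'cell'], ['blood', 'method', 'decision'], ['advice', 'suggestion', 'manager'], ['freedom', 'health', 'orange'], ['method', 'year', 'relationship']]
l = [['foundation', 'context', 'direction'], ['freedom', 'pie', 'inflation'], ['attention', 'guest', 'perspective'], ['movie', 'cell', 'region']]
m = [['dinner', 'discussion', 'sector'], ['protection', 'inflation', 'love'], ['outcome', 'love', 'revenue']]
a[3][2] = 'orange'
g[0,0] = 'perception'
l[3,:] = ['movie', 'cell', 'region']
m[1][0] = 'protection'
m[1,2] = 'love'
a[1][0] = 'blood'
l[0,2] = 'direction'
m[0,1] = 'discussion'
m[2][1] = 'love'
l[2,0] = 'attention'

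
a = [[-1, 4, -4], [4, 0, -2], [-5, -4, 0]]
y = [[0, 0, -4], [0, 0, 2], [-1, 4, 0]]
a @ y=[[4, -16, 12], [2, -8, -16], [0, 0, 12]]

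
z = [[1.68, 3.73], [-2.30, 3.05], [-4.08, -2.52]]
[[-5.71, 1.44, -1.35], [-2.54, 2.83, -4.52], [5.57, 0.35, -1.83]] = z@[[-0.58,  -0.45,  0.93], [-1.27,  0.59,  -0.78]]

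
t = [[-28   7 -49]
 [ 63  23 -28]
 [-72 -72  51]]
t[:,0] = [-28, 63, -72]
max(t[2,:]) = 51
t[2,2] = 51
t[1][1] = 23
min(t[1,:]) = -28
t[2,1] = -72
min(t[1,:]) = -28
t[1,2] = -28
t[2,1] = -72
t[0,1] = 7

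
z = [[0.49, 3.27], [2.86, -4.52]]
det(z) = -11.57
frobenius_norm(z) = 6.29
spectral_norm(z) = 5.98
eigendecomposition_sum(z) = [[1.58, 0.8], [0.7, 0.35]] + [[-1.09, 2.47], [2.16, -4.87]]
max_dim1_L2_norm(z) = 5.35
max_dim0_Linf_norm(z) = 4.52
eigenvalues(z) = [1.94, -5.97]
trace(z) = -4.03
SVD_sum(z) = [[-1.08, 2.62], [2.01, -4.87]] + [[1.57, 0.65],  [0.85, 0.35]]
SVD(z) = [[-0.47, 0.88],[0.88, 0.47]] @ diag([5.983841544255929, 1.9330391546052068]) @ [[0.38, -0.92], [0.92, 0.38]]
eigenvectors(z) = [[0.91, -0.45], [0.4, 0.89]]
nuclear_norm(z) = 7.92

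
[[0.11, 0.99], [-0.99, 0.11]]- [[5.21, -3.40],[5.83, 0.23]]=[[-5.1, 4.39], [-6.82, -0.12]]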